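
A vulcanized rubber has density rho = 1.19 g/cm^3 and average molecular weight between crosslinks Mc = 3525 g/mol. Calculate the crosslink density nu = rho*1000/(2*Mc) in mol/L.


nu = rho * 1000 / (2 * Mc)
nu = 1.19 * 1000 / (2 * 3525)
nu = 1190.0 / 7050
nu = 0.1688 mol/L

0.1688 mol/L


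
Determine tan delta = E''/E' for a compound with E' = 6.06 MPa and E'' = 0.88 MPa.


tan delta = E'' / E'
= 0.88 / 6.06
= 0.1452

tan delta = 0.1452


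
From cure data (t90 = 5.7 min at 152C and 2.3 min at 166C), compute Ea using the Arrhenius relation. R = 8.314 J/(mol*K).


T1 = 425.15 K, T2 = 439.15 K
1/T1 - 1/T2 = 7.4985e-05
ln(t1/t2) = ln(5.7/2.3) = 0.9076
Ea = 8.314 * 0.9076 / 7.4985e-05 = 100626.1810 J/mol
Ea = 100.63 kJ/mol

100.63 kJ/mol


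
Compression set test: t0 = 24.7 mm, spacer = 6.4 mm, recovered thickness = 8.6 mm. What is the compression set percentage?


CS = (t0 - recovered) / (t0 - ts) * 100
= (24.7 - 8.6) / (24.7 - 6.4) * 100
= 16.1 / 18.3 * 100
= 88.0%

88.0%


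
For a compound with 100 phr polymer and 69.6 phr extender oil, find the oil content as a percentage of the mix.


Oil % = oil / (100 + oil) * 100
= 69.6 / (100 + 69.6) * 100
= 69.6 / 169.6 * 100
= 41.04%

41.04%


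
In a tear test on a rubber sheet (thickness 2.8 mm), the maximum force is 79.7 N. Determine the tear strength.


Tear strength = force / thickness
= 79.7 / 2.8
= 28.46 N/mm

28.46 N/mm


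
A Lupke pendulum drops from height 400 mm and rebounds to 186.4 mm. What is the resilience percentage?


Resilience = h_rebound / h_drop * 100
= 186.4 / 400 * 100
= 46.6%

46.6%


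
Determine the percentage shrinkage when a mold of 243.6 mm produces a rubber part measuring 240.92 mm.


Shrinkage = (mold - part) / mold * 100
= (243.6 - 240.92) / 243.6 * 100
= 2.68 / 243.6 * 100
= 1.1%

1.1%


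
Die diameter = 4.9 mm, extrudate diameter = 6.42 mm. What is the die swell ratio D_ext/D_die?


Die swell ratio = D_extrudate / D_die
= 6.42 / 4.9
= 1.31

Die swell = 1.31


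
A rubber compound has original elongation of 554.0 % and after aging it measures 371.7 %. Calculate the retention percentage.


Retention = aged / original * 100
= 371.7 / 554.0 * 100
= 67.1%

67.1%


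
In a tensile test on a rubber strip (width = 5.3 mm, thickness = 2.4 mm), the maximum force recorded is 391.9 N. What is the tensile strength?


Area = width * thickness = 5.3 * 2.4 = 12.72 mm^2
TS = force / area = 391.9 / 12.72 = 30.81 MPa

30.81 MPa


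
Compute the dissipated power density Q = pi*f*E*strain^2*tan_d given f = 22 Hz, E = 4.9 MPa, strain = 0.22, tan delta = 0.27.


Q = pi * f * E * strain^2 * tan_d
= pi * 22 * 4.9 * 0.22^2 * 0.27
= pi * 22 * 4.9 * 0.0484 * 0.27
= 4.4257

Q = 4.4257


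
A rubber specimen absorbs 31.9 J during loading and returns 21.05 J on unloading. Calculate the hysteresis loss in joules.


Hysteresis loss = loading - unloading
= 31.9 - 21.05
= 10.85 J

10.85 J


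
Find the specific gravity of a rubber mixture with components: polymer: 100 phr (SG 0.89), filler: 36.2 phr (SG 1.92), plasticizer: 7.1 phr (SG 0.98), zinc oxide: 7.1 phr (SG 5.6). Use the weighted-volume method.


Sum of weights = 150.4
Volume contributions:
  polymer: 100/0.89 = 112.3596
  filler: 36.2/1.92 = 18.8542
  plasticizer: 7.1/0.98 = 7.2449
  zinc oxide: 7.1/5.6 = 1.2679
Sum of volumes = 139.7265
SG = 150.4 / 139.7265 = 1.076

SG = 1.076


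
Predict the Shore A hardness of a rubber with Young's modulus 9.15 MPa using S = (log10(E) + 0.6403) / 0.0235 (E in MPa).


log10(E) = 0.0235*S - 0.6403  =>  S = (log10(E) + 0.6403) / 0.0235
log10(9.15) = 0.961421
S = (0.961421 + 0.6403) / 0.0235 = 1.601721 / 0.0235
S = 68.2

Shore A = 68.2


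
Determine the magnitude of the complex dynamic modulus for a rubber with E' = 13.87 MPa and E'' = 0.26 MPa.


|E*| = sqrt(E'^2 + E''^2)
= sqrt(13.87^2 + 0.26^2)
= sqrt(192.3769 + 0.0676)
= 13.872 MPa

13.872 MPa


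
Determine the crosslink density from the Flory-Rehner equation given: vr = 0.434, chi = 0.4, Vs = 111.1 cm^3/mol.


ln(1 - vr) = ln(1 - 0.434) = -0.5692
Numerator = -((-0.5692) + 0.434 + 0.4 * 0.434^2) = 0.0598
Denominator = 111.1 * (0.434^(1/3) - 0.434/2) = 60.0070
nu = 0.0598 / 60.0070 = 9.9686e-04 mol/cm^3

9.9686e-04 mol/cm^3


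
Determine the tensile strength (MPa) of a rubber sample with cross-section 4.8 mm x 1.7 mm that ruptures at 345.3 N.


Area = width * thickness = 4.8 * 1.7 = 8.16 mm^2
TS = force / area = 345.3 / 8.16 = 42.32 MPa

42.32 MPa


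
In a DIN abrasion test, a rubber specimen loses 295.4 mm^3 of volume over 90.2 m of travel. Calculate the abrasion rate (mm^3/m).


Rate = volume_loss / distance
= 295.4 / 90.2
= 3.275 mm^3/m

3.275 mm^3/m


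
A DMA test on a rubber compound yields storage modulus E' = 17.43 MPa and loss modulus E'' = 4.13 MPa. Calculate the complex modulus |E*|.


|E*| = sqrt(E'^2 + E''^2)
= sqrt(17.43^2 + 4.13^2)
= sqrt(303.8049 + 17.0569)
= 17.913 MPa

17.913 MPa


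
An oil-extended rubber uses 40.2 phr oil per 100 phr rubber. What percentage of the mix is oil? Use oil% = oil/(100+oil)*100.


Oil % = oil / (100 + oil) * 100
= 40.2 / (100 + 40.2) * 100
= 40.2 / 140.2 * 100
= 28.67%

28.67%


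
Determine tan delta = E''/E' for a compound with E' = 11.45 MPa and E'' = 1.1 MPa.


tan delta = E'' / E'
= 1.1 / 11.45
= 0.0961

tan delta = 0.0961


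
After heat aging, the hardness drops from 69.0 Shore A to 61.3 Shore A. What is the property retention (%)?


Retention = aged / original * 100
= 61.3 / 69.0 * 100
= 88.8%

88.8%


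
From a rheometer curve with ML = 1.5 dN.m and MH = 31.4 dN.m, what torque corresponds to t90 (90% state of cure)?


M90 = ML + 0.9 * (MH - ML)
M90 = 1.5 + 0.9 * (31.4 - 1.5)
M90 = 1.5 + 0.9 * 29.9
M90 = 28.41 dN.m

28.41 dN.m


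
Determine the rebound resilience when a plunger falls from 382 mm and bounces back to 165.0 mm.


Resilience = h_rebound / h_drop * 100
= 165.0 / 382 * 100
= 43.2%

43.2%


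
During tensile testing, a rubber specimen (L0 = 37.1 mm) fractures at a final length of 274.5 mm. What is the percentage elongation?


Elongation = (Lf - L0) / L0 * 100
= (274.5 - 37.1) / 37.1 * 100
= 237.4 / 37.1 * 100
= 639.9%

639.9%


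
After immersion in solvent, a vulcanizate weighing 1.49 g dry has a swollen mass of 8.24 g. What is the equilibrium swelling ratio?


Q = W_swollen / W_dry
Q = 8.24 / 1.49
Q = 5.53

Q = 5.53


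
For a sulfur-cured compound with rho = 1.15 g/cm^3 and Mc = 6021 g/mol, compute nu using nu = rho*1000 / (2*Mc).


nu = rho * 1000 / (2 * Mc)
nu = 1.15 * 1000 / (2 * 6021)
nu = 1150.0 / 12042
nu = 0.0955 mol/L

0.0955 mol/L


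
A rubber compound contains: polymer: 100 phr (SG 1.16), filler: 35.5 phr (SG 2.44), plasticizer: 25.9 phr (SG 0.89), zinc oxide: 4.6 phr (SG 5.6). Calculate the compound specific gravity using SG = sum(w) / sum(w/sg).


Sum of weights = 166.0
Volume contributions:
  polymer: 100/1.16 = 86.2069
  filler: 35.5/2.44 = 14.5492
  plasticizer: 25.9/0.89 = 29.1011
  zinc oxide: 4.6/5.6 = 0.8214
Sum of volumes = 130.6786
SG = 166.0 / 130.6786 = 1.27

SG = 1.27


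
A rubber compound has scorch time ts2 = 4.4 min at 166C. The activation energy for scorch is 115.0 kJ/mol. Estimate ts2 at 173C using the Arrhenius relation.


Convert temperatures: T1 = 166 + 273.15 = 439.15 K, T2 = 173 + 273.15 = 446.15 K
ts2_new = 4.4 * exp(115000 / 8.314 * (1/446.15 - 1/439.15))
1/T2 - 1/T1 = -3.5728e-05
ts2_new = 2.68 min

2.68 min


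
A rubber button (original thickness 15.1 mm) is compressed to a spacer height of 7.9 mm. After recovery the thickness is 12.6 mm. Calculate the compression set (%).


CS = (t0 - recovered) / (t0 - ts) * 100
= (15.1 - 12.6) / (15.1 - 7.9) * 100
= 2.5 / 7.2 * 100
= 34.7%

34.7%


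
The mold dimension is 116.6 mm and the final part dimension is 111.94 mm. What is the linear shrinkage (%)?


Shrinkage = (mold - part) / mold * 100
= (116.6 - 111.94) / 116.6 * 100
= 4.66 / 116.6 * 100
= 4.0%

4.0%


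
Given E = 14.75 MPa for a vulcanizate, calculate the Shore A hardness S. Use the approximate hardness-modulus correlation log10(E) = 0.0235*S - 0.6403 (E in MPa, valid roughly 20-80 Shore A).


log10(E) = 0.0235*S - 0.6403  =>  S = (log10(E) + 0.6403) / 0.0235
log10(14.75) = 1.168792
S = (1.168792 + 0.6403) / 0.0235 = 1.809092 / 0.0235
S = 77.0

Shore A = 77.0


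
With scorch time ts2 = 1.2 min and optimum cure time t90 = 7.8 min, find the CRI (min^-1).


CRI = 100 / (t90 - ts2)
= 100 / (7.8 - 1.2)
= 100 / 6.6
= 15.15 min^-1

15.15 min^-1


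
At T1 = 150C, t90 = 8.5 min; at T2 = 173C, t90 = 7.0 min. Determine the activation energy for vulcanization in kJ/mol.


T1 = 423.15 K, T2 = 446.15 K
1/T1 - 1/T2 = 1.2183e-04
ln(t1/t2) = ln(8.5/7.0) = 0.1942
Ea = 8.314 * 0.1942 / 1.2183e-04 = 13249.7680 J/mol
Ea = 13.25 kJ/mol

13.25 kJ/mol


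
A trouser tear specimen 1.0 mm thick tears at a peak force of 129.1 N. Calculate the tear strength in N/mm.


Tear strength = force / thickness
= 129.1 / 1.0
= 129.1 N/mm

129.1 N/mm


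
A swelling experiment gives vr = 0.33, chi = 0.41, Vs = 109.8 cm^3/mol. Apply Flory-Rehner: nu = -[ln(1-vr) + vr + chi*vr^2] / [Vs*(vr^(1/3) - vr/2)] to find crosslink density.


ln(1 - vr) = ln(1 - 0.33) = -0.4005
Numerator = -((-0.4005) + 0.33 + 0.41 * 0.33^2) = 0.0258
Denominator = 109.8 * (0.33^(1/3) - 0.33/2) = 57.7594
nu = 0.0258 / 57.7594 = 4.4717e-04 mol/cm^3

4.4717e-04 mol/cm^3


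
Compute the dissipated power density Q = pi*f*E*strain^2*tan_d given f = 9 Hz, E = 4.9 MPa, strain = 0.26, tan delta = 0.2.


Q = pi * f * E * strain^2 * tan_d
= pi * 9 * 4.9 * 0.26^2 * 0.2
= pi * 9 * 4.9 * 0.0676 * 0.2
= 1.8731

Q = 1.8731


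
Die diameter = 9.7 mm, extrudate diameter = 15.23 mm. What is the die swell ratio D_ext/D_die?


Die swell ratio = D_extrudate / D_die
= 15.23 / 9.7
= 1.57

Die swell = 1.57


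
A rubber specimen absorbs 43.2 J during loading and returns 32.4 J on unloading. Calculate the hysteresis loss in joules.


Hysteresis loss = loading - unloading
= 43.2 - 32.4
= 10.8 J

10.8 J


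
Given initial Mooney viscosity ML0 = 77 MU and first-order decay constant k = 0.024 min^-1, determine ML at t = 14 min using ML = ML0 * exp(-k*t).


ML = ML0 * exp(-k * t)
ML = 77 * exp(-0.024 * 14)
ML = 77 * 0.7146
ML = 55.03 MU

55.03 MU


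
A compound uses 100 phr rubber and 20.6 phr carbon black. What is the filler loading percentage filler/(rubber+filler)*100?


Filler % = filler / (rubber + filler) * 100
= 20.6 / (100 + 20.6) * 100
= 20.6 / 120.6 * 100
= 17.08%

17.08%


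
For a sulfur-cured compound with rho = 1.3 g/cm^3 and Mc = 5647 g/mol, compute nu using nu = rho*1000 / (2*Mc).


nu = rho * 1000 / (2 * Mc)
nu = 1.3 * 1000 / (2 * 5647)
nu = 1300.0 / 11294
nu = 0.1151 mol/L

0.1151 mol/L


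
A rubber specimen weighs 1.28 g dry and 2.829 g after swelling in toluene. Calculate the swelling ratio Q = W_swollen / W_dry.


Q = W_swollen / W_dry
Q = 2.829 / 1.28
Q = 2.21

Q = 2.21


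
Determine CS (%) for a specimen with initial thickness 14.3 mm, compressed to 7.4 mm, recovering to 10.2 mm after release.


CS = (t0 - recovered) / (t0 - ts) * 100
= (14.3 - 10.2) / (14.3 - 7.4) * 100
= 4.1 / 6.9 * 100
= 59.4%

59.4%


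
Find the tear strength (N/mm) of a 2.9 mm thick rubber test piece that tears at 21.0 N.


Tear strength = force / thickness
= 21.0 / 2.9
= 7.24 N/mm

7.24 N/mm


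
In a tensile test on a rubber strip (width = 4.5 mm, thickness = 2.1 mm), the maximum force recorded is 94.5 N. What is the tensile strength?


Area = width * thickness = 4.5 * 2.1 = 9.45 mm^2
TS = force / area = 94.5 / 9.45 = 10.0 MPa

10.0 MPa


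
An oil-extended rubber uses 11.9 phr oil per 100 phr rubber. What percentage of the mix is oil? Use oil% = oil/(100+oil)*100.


Oil % = oil / (100 + oil) * 100
= 11.9 / (100 + 11.9) * 100
= 11.9 / 111.9 * 100
= 10.63%

10.63%


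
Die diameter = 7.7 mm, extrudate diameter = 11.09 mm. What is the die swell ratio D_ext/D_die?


Die swell ratio = D_extrudate / D_die
= 11.09 / 7.7
= 1.44

Die swell = 1.44


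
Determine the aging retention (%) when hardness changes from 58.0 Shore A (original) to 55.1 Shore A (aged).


Retention = aged / original * 100
= 55.1 / 58.0 * 100
= 95.0%

95.0%


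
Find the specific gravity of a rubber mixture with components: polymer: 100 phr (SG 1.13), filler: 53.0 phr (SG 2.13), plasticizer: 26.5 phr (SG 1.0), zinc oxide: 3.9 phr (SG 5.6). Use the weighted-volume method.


Sum of weights = 183.4
Volume contributions:
  polymer: 100/1.13 = 88.4956
  filler: 53.0/2.13 = 24.8826
  plasticizer: 26.5/1.0 = 26.5000
  zinc oxide: 3.9/5.6 = 0.6964
Sum of volumes = 140.5746
SG = 183.4 / 140.5746 = 1.305

SG = 1.305


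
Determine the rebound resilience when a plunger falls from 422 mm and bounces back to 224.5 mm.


Resilience = h_rebound / h_drop * 100
= 224.5 / 422 * 100
= 53.2%

53.2%


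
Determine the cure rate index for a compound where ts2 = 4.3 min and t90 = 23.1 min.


CRI = 100 / (t90 - ts2)
= 100 / (23.1 - 4.3)
= 100 / 18.8
= 5.32 min^-1

5.32 min^-1


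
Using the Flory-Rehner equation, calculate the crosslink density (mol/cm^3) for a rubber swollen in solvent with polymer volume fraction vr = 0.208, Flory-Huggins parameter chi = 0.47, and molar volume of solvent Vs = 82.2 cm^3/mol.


ln(1 - vr) = ln(1 - 0.208) = -0.2332
Numerator = -((-0.2332) + 0.208 + 0.47 * 0.208^2) = 0.0049
Denominator = 82.2 * (0.208^(1/3) - 0.208/2) = 40.1546
nu = 0.0049 / 40.1546 = 1.2103e-04 mol/cm^3

1.2103e-04 mol/cm^3


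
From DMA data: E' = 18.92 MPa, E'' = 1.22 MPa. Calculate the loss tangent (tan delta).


tan delta = E'' / E'
= 1.22 / 18.92
= 0.0645

tan delta = 0.0645


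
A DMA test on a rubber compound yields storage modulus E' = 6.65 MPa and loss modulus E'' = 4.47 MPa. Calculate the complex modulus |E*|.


|E*| = sqrt(E'^2 + E''^2)
= sqrt(6.65^2 + 4.47^2)
= sqrt(44.2225 + 19.9809)
= 8.013 MPa

8.013 MPa


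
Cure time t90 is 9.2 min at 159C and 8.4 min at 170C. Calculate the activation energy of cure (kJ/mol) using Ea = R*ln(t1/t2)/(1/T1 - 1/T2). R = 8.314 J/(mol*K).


T1 = 432.15 K, T2 = 443.15 K
1/T1 - 1/T2 = 5.7439e-05
ln(t1/t2) = ln(9.2/8.4) = 0.0910
Ea = 8.314 * 0.0910 / 5.7439e-05 = 13167.6808 J/mol
Ea = 13.17 kJ/mol

13.17 kJ/mol


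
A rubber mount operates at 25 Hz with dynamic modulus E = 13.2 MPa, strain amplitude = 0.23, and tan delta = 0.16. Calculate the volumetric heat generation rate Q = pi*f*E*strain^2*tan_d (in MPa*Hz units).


Q = pi * f * E * strain^2 * tan_d
= pi * 25 * 13.2 * 0.23^2 * 0.16
= pi * 25 * 13.2 * 0.0529 * 0.16
= 8.7748

Q = 8.7748


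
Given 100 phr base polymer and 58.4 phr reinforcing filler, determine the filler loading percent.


Filler % = filler / (rubber + filler) * 100
= 58.4 / (100 + 58.4) * 100
= 58.4 / 158.4 * 100
= 36.87%

36.87%


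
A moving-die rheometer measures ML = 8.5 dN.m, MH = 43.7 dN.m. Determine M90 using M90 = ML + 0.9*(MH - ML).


M90 = ML + 0.9 * (MH - ML)
M90 = 8.5 + 0.9 * (43.7 - 8.5)
M90 = 8.5 + 0.9 * 35.2
M90 = 40.18 dN.m

40.18 dN.m


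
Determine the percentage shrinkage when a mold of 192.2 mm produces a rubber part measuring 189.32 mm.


Shrinkage = (mold - part) / mold * 100
= (192.2 - 189.32) / 192.2 * 100
= 2.88 / 192.2 * 100
= 1.5%

1.5%


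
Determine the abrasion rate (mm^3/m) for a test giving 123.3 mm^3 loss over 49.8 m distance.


Rate = volume_loss / distance
= 123.3 / 49.8
= 2.476 mm^3/m

2.476 mm^3/m


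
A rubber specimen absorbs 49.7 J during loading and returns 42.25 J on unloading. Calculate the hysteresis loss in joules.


Hysteresis loss = loading - unloading
= 49.7 - 42.25
= 7.45 J

7.45 J


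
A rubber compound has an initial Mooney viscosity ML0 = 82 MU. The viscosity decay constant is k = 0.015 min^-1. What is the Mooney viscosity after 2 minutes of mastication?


ML = ML0 * exp(-k * t)
ML = 82 * exp(-0.015 * 2)
ML = 82 * 0.9704
ML = 79.58 MU

79.58 MU


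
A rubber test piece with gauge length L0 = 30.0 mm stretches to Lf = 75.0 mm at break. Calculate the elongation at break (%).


Elongation = (Lf - L0) / L0 * 100
= (75.0 - 30.0) / 30.0 * 100
= 45.0 / 30.0 * 100
= 150.0%

150.0%


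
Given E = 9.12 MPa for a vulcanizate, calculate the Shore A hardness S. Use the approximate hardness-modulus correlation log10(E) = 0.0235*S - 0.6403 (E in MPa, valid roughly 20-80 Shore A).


log10(E) = 0.0235*S - 0.6403  =>  S = (log10(E) + 0.6403) / 0.0235
log10(9.12) = 0.959995
S = (0.959995 + 0.6403) / 0.0235 = 1.600295 / 0.0235
S = 68.1

Shore A = 68.1


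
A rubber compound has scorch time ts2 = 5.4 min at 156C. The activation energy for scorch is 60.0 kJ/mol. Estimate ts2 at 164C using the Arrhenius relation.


Convert temperatures: T1 = 156 + 273.15 = 429.15 K, T2 = 164 + 273.15 = 437.15 K
ts2_new = 5.4 * exp(60000 / 8.314 * (1/437.15 - 1/429.15))
1/T2 - 1/T1 = -4.2643e-05
ts2_new = 3.97 min

3.97 min


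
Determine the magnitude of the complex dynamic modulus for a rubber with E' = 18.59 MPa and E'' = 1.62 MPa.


|E*| = sqrt(E'^2 + E''^2)
= sqrt(18.59^2 + 1.62^2)
= sqrt(345.5881 + 2.6244)
= 18.66 MPa

18.66 MPa


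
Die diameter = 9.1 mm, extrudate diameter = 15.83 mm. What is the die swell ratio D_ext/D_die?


Die swell ratio = D_extrudate / D_die
= 15.83 / 9.1
= 1.74

Die swell = 1.74


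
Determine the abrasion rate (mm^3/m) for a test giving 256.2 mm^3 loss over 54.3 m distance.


Rate = volume_loss / distance
= 256.2 / 54.3
= 4.718 mm^3/m

4.718 mm^3/m


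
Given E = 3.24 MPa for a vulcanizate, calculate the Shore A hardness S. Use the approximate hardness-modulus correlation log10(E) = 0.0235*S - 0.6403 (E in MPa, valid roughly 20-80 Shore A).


log10(E) = 0.0235*S - 0.6403  =>  S = (log10(E) + 0.6403) / 0.0235
log10(3.24) = 0.510545
S = (0.510545 + 0.6403) / 0.0235 = 1.150845 / 0.0235
S = 49.0

Shore A = 49.0


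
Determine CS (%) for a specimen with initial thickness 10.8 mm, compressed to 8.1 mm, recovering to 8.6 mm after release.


CS = (t0 - recovered) / (t0 - ts) * 100
= (10.8 - 8.6) / (10.8 - 8.1) * 100
= 2.2 / 2.7 * 100
= 81.5%

81.5%


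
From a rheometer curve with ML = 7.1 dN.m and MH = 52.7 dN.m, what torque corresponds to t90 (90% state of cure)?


M90 = ML + 0.9 * (MH - ML)
M90 = 7.1 + 0.9 * (52.7 - 7.1)
M90 = 7.1 + 0.9 * 45.6
M90 = 48.14 dN.m

48.14 dN.m


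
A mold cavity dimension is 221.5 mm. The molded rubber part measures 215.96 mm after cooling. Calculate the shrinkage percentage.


Shrinkage = (mold - part) / mold * 100
= (221.5 - 215.96) / 221.5 * 100
= 5.54 / 221.5 * 100
= 2.5%

2.5%


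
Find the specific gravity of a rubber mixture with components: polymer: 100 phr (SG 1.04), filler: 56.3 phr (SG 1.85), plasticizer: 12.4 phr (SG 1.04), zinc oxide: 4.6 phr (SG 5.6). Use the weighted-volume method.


Sum of weights = 173.3
Volume contributions:
  polymer: 100/1.04 = 96.1538
  filler: 56.3/1.85 = 30.4324
  plasticizer: 12.4/1.04 = 11.9231
  zinc oxide: 4.6/5.6 = 0.8214
Sum of volumes = 139.3308
SG = 173.3 / 139.3308 = 1.244

SG = 1.244


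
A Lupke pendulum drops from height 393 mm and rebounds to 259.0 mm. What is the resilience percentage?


Resilience = h_rebound / h_drop * 100
= 259.0 / 393 * 100
= 65.9%

65.9%


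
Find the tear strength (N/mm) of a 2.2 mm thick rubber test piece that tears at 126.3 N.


Tear strength = force / thickness
= 126.3 / 2.2
= 57.41 N/mm

57.41 N/mm


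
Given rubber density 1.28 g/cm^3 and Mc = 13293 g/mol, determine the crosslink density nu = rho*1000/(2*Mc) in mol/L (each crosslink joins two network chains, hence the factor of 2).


nu = rho * 1000 / (2 * Mc)
nu = 1.28 * 1000 / (2 * 13293)
nu = 1280.0 / 26586
nu = 0.0481 mol/L

0.0481 mol/L


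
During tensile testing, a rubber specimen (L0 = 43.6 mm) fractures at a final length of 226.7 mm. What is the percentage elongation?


Elongation = (Lf - L0) / L0 * 100
= (226.7 - 43.6) / 43.6 * 100
= 183.1 / 43.6 * 100
= 420.0%

420.0%


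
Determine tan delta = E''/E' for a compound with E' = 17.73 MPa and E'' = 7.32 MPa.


tan delta = E'' / E'
= 7.32 / 17.73
= 0.4129

tan delta = 0.4129


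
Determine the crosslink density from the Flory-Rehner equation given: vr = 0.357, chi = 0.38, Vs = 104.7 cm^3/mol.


ln(1 - vr) = ln(1 - 0.357) = -0.4416
Numerator = -((-0.4416) + 0.357 + 0.38 * 0.357^2) = 0.0362
Denominator = 104.7 * (0.357^(1/3) - 0.357/2) = 55.5849
nu = 0.0362 / 55.5849 = 6.5089e-04 mol/cm^3

6.5089e-04 mol/cm^3


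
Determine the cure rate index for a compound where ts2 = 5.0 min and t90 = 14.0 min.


CRI = 100 / (t90 - ts2)
= 100 / (14.0 - 5.0)
= 100 / 9.0
= 11.11 min^-1

11.11 min^-1


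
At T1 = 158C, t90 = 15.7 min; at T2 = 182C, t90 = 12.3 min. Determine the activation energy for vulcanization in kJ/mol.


T1 = 431.15 K, T2 = 455.15 K
1/T1 - 1/T2 = 1.2230e-04
ln(t1/t2) = ln(15.7/12.3) = 0.2441
Ea = 8.314 * 0.2441 / 1.2230e-04 = 16591.3186 J/mol
Ea = 16.59 kJ/mol

16.59 kJ/mol


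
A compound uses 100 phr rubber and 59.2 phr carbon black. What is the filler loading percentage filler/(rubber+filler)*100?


Filler % = filler / (rubber + filler) * 100
= 59.2 / (100 + 59.2) * 100
= 59.2 / 159.2 * 100
= 37.19%

37.19%


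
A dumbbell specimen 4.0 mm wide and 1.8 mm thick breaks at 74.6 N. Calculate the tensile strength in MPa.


Area = width * thickness = 4.0 * 1.8 = 7.2 mm^2
TS = force / area = 74.6 / 7.2 = 10.36 MPa

10.36 MPa


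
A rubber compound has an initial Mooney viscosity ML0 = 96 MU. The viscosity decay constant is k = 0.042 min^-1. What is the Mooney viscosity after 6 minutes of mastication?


ML = ML0 * exp(-k * t)
ML = 96 * exp(-0.042 * 6)
ML = 96 * 0.7772
ML = 74.62 MU

74.62 MU


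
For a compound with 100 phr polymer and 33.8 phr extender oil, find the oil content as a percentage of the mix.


Oil % = oil / (100 + oil) * 100
= 33.8 / (100 + 33.8) * 100
= 33.8 / 133.8 * 100
= 25.26%

25.26%


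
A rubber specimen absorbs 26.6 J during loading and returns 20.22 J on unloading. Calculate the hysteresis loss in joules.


Hysteresis loss = loading - unloading
= 26.6 - 20.22
= 6.38 J

6.38 J


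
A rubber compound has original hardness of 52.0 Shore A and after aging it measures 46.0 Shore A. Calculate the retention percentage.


Retention = aged / original * 100
= 46.0 / 52.0 * 100
= 88.5%

88.5%


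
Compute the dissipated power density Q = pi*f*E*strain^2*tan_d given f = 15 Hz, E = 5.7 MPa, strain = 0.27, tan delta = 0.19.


Q = pi * f * E * strain^2 * tan_d
= pi * 15 * 5.7 * 0.27^2 * 0.19
= pi * 15 * 5.7 * 0.0729 * 0.19
= 3.7205

Q = 3.7205


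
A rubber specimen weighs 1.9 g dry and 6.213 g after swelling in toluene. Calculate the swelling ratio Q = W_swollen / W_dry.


Q = W_swollen / W_dry
Q = 6.213 / 1.9
Q = 3.27

Q = 3.27


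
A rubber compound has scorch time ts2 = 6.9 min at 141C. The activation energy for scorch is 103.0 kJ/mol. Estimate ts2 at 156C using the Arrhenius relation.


Convert temperatures: T1 = 141 + 273.15 = 414.15 K, T2 = 156 + 273.15 = 429.15 K
ts2_new = 6.9 * exp(103000 / 8.314 * (1/429.15 - 1/414.15))
1/T2 - 1/T1 = -8.4397e-05
ts2_new = 2.43 min

2.43 min


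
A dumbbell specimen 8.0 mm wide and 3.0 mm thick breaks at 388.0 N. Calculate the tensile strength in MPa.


Area = width * thickness = 8.0 * 3.0 = 24.0 mm^2
TS = force / area = 388.0 / 24.0 = 16.17 MPa

16.17 MPa


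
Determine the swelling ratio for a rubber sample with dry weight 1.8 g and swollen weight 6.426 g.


Q = W_swollen / W_dry
Q = 6.426 / 1.8
Q = 3.57

Q = 3.57


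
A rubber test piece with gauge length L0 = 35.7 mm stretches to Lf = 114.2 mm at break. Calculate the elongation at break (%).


Elongation = (Lf - L0) / L0 * 100
= (114.2 - 35.7) / 35.7 * 100
= 78.5 / 35.7 * 100
= 219.9%

219.9%


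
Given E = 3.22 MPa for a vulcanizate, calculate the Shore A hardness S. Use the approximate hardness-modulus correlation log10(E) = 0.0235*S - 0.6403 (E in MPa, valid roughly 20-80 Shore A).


log10(E) = 0.0235*S - 0.6403  =>  S = (log10(E) + 0.6403) / 0.0235
log10(3.22) = 0.507856
S = (0.507856 + 0.6403) / 0.0235 = 1.148156 / 0.0235
S = 48.9

Shore A = 48.9


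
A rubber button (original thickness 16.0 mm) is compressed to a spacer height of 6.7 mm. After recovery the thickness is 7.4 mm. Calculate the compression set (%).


CS = (t0 - recovered) / (t0 - ts) * 100
= (16.0 - 7.4) / (16.0 - 6.7) * 100
= 8.6 / 9.3 * 100
= 92.5%

92.5%


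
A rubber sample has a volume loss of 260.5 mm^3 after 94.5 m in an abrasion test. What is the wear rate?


Rate = volume_loss / distance
= 260.5 / 94.5
= 2.757 mm^3/m

2.757 mm^3/m


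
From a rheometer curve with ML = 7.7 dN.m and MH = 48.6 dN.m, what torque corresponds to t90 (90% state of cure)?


M90 = ML + 0.9 * (MH - ML)
M90 = 7.7 + 0.9 * (48.6 - 7.7)
M90 = 7.7 + 0.9 * 40.9
M90 = 44.51 dN.m

44.51 dN.m


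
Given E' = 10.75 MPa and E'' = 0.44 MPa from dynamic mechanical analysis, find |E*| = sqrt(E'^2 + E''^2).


|E*| = sqrt(E'^2 + E''^2)
= sqrt(10.75^2 + 0.44^2)
= sqrt(115.5625 + 0.1936)
= 10.759 MPa

10.759 MPa


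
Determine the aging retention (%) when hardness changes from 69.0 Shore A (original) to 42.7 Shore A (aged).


Retention = aged / original * 100
= 42.7 / 69.0 * 100
= 61.9%

61.9%


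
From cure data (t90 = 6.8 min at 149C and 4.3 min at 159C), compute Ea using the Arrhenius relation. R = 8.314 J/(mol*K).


T1 = 422.15 K, T2 = 432.15 K
1/T1 - 1/T2 = 5.4815e-05
ln(t1/t2) = ln(6.8/4.3) = 0.4583
Ea = 8.314 * 0.4583 / 5.4815e-05 = 69513.3759 J/mol
Ea = 69.51 kJ/mol

69.51 kJ/mol


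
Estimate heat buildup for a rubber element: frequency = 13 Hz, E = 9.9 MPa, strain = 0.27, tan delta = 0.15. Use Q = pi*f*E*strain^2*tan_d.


Q = pi * f * E * strain^2 * tan_d
= pi * 13 * 9.9 * 0.27^2 * 0.15
= pi * 13 * 9.9 * 0.0729 * 0.15
= 4.4213

Q = 4.4213


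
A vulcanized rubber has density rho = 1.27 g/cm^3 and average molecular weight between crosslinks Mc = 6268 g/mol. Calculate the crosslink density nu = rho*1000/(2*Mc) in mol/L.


nu = rho * 1000 / (2 * Mc)
nu = 1.27 * 1000 / (2 * 6268)
nu = 1270.0 / 12536
nu = 0.1013 mol/L

0.1013 mol/L


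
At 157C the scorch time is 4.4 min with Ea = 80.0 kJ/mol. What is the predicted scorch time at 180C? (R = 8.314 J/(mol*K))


Convert temperatures: T1 = 157 + 273.15 = 430.15 K, T2 = 180 + 273.15 = 453.15 K
ts2_new = 4.4 * exp(80000 / 8.314 * (1/453.15 - 1/430.15))
1/T2 - 1/T1 = -1.1800e-04
ts2_new = 1.41 min

1.41 min


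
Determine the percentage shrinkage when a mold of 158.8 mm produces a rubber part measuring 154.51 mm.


Shrinkage = (mold - part) / mold * 100
= (158.8 - 154.51) / 158.8 * 100
= 4.29 / 158.8 * 100
= 2.7%

2.7%


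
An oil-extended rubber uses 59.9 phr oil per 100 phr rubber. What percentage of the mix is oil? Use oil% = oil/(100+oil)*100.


Oil % = oil / (100 + oil) * 100
= 59.9 / (100 + 59.9) * 100
= 59.9 / 159.9 * 100
= 37.46%

37.46%


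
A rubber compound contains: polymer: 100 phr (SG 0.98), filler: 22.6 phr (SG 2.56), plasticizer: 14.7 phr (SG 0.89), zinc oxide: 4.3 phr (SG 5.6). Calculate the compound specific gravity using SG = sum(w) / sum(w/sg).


Sum of weights = 141.6
Volume contributions:
  polymer: 100/0.98 = 102.0408
  filler: 22.6/2.56 = 8.8281
  plasticizer: 14.7/0.89 = 16.5169
  zinc oxide: 4.3/5.6 = 0.7679
Sum of volumes = 128.1537
SG = 141.6 / 128.1537 = 1.105

SG = 1.105


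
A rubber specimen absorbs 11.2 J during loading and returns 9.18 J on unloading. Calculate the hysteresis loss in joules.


Hysteresis loss = loading - unloading
= 11.2 - 9.18
= 2.02 J

2.02 J


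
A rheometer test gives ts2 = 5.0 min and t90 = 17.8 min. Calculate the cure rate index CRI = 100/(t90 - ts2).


CRI = 100 / (t90 - ts2)
= 100 / (17.8 - 5.0)
= 100 / 12.8
= 7.81 min^-1

7.81 min^-1


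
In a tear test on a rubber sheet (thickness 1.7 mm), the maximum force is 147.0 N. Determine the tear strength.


Tear strength = force / thickness
= 147.0 / 1.7
= 86.47 N/mm

86.47 N/mm


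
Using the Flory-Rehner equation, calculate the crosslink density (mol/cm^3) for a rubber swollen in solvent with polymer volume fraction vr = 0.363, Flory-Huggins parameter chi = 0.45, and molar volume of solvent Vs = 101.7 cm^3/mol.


ln(1 - vr) = ln(1 - 0.363) = -0.4510
Numerator = -((-0.4510) + 0.363 + 0.45 * 0.363^2) = 0.0287
Denominator = 101.7 * (0.363^(1/3) - 0.363/2) = 54.0891
nu = 0.0287 / 54.0891 = 5.3041e-04 mol/cm^3

5.3041e-04 mol/cm^3


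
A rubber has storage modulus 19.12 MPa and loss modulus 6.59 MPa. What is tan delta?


tan delta = E'' / E'
= 6.59 / 19.12
= 0.3447

tan delta = 0.3447


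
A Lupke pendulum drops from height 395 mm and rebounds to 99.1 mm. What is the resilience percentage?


Resilience = h_rebound / h_drop * 100
= 99.1 / 395 * 100
= 25.1%

25.1%


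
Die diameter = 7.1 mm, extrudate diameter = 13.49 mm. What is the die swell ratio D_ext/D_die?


Die swell ratio = D_extrudate / D_die
= 13.49 / 7.1
= 1.9

Die swell = 1.9


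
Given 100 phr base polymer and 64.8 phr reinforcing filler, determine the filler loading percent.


Filler % = filler / (rubber + filler) * 100
= 64.8 / (100 + 64.8) * 100
= 64.8 / 164.8 * 100
= 39.32%

39.32%


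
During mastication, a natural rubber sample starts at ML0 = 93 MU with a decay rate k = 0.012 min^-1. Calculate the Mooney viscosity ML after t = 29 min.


ML = ML0 * exp(-k * t)
ML = 93 * exp(-0.012 * 29)
ML = 93 * 0.7061
ML = 65.67 MU

65.67 MU


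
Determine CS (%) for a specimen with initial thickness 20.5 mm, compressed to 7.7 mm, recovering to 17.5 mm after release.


CS = (t0 - recovered) / (t0 - ts) * 100
= (20.5 - 17.5) / (20.5 - 7.7) * 100
= 3.0 / 12.8 * 100
= 23.4%

23.4%


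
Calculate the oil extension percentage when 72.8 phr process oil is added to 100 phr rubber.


Oil % = oil / (100 + oil) * 100
= 72.8 / (100 + 72.8) * 100
= 72.8 / 172.8 * 100
= 42.13%

42.13%


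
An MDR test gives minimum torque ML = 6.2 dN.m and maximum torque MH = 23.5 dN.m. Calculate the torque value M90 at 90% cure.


M90 = ML + 0.9 * (MH - ML)
M90 = 6.2 + 0.9 * (23.5 - 6.2)
M90 = 6.2 + 0.9 * 17.3
M90 = 21.77 dN.m

21.77 dN.m


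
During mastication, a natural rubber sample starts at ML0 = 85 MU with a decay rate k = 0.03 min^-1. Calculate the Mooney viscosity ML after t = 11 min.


ML = ML0 * exp(-k * t)
ML = 85 * exp(-0.03 * 11)
ML = 85 * 0.7189
ML = 61.11 MU

61.11 MU


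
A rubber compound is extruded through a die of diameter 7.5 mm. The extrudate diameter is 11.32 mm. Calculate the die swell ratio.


Die swell ratio = D_extrudate / D_die
= 11.32 / 7.5
= 1.509

Die swell = 1.509


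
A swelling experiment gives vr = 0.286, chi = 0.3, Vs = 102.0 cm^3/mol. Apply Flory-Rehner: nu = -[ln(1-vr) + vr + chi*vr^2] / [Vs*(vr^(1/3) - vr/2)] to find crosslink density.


ln(1 - vr) = ln(1 - 0.286) = -0.3369
Numerator = -((-0.3369) + 0.286 + 0.3 * 0.286^2) = 0.0263
Denominator = 102.0 * (0.286^(1/3) - 0.286/2) = 52.6170
nu = 0.0263 / 52.6170 = 5.0048e-04 mol/cm^3

5.0048e-04 mol/cm^3


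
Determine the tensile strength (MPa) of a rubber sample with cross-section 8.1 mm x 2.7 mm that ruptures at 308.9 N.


Area = width * thickness = 8.1 * 2.7 = 21.87 mm^2
TS = force / area = 308.9 / 21.87 = 14.12 MPa

14.12 MPa


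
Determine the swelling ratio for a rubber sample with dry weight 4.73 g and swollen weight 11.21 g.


Q = W_swollen / W_dry
Q = 11.21 / 4.73
Q = 2.37

Q = 2.37


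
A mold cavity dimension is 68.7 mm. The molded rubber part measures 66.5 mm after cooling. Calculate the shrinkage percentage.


Shrinkage = (mold - part) / mold * 100
= (68.7 - 66.5) / 68.7 * 100
= 2.2 / 68.7 * 100
= 3.2%

3.2%


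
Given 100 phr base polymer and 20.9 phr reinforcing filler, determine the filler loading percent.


Filler % = filler / (rubber + filler) * 100
= 20.9 / (100 + 20.9) * 100
= 20.9 / 120.9 * 100
= 17.29%

17.29%


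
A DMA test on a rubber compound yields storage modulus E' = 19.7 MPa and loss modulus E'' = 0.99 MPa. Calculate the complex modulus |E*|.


|E*| = sqrt(E'^2 + E''^2)
= sqrt(19.7^2 + 0.99^2)
= sqrt(388.0900 + 0.9801)
= 19.725 MPa

19.725 MPa


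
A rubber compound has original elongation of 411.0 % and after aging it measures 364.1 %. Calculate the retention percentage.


Retention = aged / original * 100
= 364.1 / 411.0 * 100
= 88.6%

88.6%


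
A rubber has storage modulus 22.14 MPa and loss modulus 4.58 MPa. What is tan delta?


tan delta = E'' / E'
= 4.58 / 22.14
= 0.2069

tan delta = 0.2069


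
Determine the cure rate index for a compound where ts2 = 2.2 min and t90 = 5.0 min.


CRI = 100 / (t90 - ts2)
= 100 / (5.0 - 2.2)
= 100 / 2.8
= 35.71 min^-1

35.71 min^-1


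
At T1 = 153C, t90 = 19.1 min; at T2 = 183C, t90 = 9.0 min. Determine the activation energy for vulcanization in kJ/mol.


T1 = 426.15 K, T2 = 456.15 K
1/T1 - 1/T2 = 1.5433e-04
ln(t1/t2) = ln(19.1/9.0) = 0.7525
Ea = 8.314 * 0.7525 / 1.5433e-04 = 40536.3391 J/mol
Ea = 40.54 kJ/mol

40.54 kJ/mol


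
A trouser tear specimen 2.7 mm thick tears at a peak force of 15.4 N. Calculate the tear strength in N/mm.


Tear strength = force / thickness
= 15.4 / 2.7
= 5.7 N/mm

5.7 N/mm


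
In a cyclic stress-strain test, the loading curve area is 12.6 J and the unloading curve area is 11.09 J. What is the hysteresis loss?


Hysteresis loss = loading - unloading
= 12.6 - 11.09
= 1.51 J

1.51 J


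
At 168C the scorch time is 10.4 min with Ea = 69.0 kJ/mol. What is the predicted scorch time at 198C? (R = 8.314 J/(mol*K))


Convert temperatures: T1 = 168 + 273.15 = 441.15 K, T2 = 198 + 273.15 = 471.15 K
ts2_new = 10.4 * exp(69000 / 8.314 * (1/471.15 - 1/441.15))
1/T2 - 1/T1 = -1.4434e-04
ts2_new = 3.14 min

3.14 min


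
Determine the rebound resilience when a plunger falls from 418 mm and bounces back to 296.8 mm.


Resilience = h_rebound / h_drop * 100
= 296.8 / 418 * 100
= 71.0%

71.0%


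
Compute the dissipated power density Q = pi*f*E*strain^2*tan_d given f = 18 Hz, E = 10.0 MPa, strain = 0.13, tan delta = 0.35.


Q = pi * f * E * strain^2 * tan_d
= pi * 18 * 10.0 * 0.13^2 * 0.35
= pi * 18 * 10.0 * 0.0169 * 0.35
= 3.3449

Q = 3.3449


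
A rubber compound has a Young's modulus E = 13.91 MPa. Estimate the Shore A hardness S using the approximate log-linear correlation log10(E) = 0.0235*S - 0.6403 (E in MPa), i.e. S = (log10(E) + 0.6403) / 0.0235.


log10(E) = 0.0235*S - 0.6403  =>  S = (log10(E) + 0.6403) / 0.0235
log10(13.91) = 1.143327
S = (1.143327 + 0.6403) / 0.0235 = 1.783627 / 0.0235
S = 75.9

Shore A = 75.9


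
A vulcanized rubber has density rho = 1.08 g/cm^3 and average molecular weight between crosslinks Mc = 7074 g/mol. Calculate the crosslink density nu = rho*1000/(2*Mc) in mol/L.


nu = rho * 1000 / (2 * Mc)
nu = 1.08 * 1000 / (2 * 7074)
nu = 1080.0 / 14148
nu = 0.0763 mol/L

0.0763 mol/L


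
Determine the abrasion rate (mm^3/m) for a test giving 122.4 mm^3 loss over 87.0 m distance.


Rate = volume_loss / distance
= 122.4 / 87.0
= 1.407 mm^3/m

1.407 mm^3/m


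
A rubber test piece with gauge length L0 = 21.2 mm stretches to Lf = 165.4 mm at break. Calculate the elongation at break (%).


Elongation = (Lf - L0) / L0 * 100
= (165.4 - 21.2) / 21.2 * 100
= 144.2 / 21.2 * 100
= 680.2%

680.2%


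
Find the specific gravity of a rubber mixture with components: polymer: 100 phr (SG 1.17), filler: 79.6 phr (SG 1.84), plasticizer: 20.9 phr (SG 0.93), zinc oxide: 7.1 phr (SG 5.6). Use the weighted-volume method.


Sum of weights = 207.6
Volume contributions:
  polymer: 100/1.17 = 85.4701
  filler: 79.6/1.84 = 43.2609
  plasticizer: 20.9/0.93 = 22.4731
  zinc oxide: 7.1/5.6 = 1.2679
Sum of volumes = 152.4719
SG = 207.6 / 152.4719 = 1.362

SG = 1.362


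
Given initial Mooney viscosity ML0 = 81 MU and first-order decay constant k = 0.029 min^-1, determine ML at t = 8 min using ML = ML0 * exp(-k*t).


ML = ML0 * exp(-k * t)
ML = 81 * exp(-0.029 * 8)
ML = 81 * 0.7929
ML = 64.23 MU

64.23 MU


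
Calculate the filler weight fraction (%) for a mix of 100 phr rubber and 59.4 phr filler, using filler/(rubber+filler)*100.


Filler % = filler / (rubber + filler) * 100
= 59.4 / (100 + 59.4) * 100
= 59.4 / 159.4 * 100
= 37.26%

37.26%


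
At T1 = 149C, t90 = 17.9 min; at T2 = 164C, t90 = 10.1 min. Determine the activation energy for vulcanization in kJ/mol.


T1 = 422.15 K, T2 = 437.15 K
1/T1 - 1/T2 = 8.1282e-05
ln(t1/t2) = ln(17.9/10.1) = 0.5723
Ea = 8.314 * 0.5723 / 8.1282e-05 = 58534.7061 J/mol
Ea = 58.53 kJ/mol

58.53 kJ/mol


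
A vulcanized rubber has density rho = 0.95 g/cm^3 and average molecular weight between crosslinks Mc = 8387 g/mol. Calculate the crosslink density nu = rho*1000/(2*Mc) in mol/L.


nu = rho * 1000 / (2 * Mc)
nu = 0.95 * 1000 / (2 * 8387)
nu = 950.0 / 16774
nu = 0.0566 mol/L

0.0566 mol/L


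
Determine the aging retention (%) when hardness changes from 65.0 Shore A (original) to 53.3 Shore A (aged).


Retention = aged / original * 100
= 53.3 / 65.0 * 100
= 82.0%

82.0%


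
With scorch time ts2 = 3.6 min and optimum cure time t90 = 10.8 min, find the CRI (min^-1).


CRI = 100 / (t90 - ts2)
= 100 / (10.8 - 3.6)
= 100 / 7.2
= 13.89 min^-1

13.89 min^-1


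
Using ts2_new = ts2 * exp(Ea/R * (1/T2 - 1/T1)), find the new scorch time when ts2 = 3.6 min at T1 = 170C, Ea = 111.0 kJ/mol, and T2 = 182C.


Convert temperatures: T1 = 170 + 273.15 = 443.15 K, T2 = 182 + 273.15 = 455.15 K
ts2_new = 3.6 * exp(111000 / 8.314 * (1/455.15 - 1/443.15))
1/T2 - 1/T1 = -5.9494e-05
ts2_new = 1.63 min

1.63 min


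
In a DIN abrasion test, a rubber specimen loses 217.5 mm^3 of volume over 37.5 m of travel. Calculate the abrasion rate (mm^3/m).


Rate = volume_loss / distance
= 217.5 / 37.5
= 5.8 mm^3/m

5.8 mm^3/m


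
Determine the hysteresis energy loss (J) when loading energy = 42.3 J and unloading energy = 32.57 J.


Hysteresis loss = loading - unloading
= 42.3 - 32.57
= 9.73 J

9.73 J


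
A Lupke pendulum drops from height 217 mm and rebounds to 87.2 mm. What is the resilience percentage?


Resilience = h_rebound / h_drop * 100
= 87.2 / 217 * 100
= 40.2%

40.2%


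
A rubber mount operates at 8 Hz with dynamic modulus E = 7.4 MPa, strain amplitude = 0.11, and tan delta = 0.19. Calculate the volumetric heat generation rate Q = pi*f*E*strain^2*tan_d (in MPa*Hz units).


Q = pi * f * E * strain^2 * tan_d
= pi * 8 * 7.4 * 0.11^2 * 0.19
= pi * 8 * 7.4 * 0.0121 * 0.19
= 0.4276

Q = 0.4276


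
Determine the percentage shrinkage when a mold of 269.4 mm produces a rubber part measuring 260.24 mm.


Shrinkage = (mold - part) / mold * 100
= (269.4 - 260.24) / 269.4 * 100
= 9.16 / 269.4 * 100
= 3.4%

3.4%


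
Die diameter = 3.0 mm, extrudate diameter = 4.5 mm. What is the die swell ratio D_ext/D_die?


Die swell ratio = D_extrudate / D_die
= 4.5 / 3.0
= 1.5

Die swell = 1.5


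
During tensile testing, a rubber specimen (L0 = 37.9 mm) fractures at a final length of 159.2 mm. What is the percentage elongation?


Elongation = (Lf - L0) / L0 * 100
= (159.2 - 37.9) / 37.9 * 100
= 121.3 / 37.9 * 100
= 320.1%

320.1%


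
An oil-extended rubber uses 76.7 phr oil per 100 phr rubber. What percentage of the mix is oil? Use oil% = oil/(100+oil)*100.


Oil % = oil / (100 + oil) * 100
= 76.7 / (100 + 76.7) * 100
= 76.7 / 176.7 * 100
= 43.41%

43.41%


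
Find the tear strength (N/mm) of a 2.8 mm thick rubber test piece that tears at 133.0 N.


Tear strength = force / thickness
= 133.0 / 2.8
= 47.5 N/mm

47.5 N/mm
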